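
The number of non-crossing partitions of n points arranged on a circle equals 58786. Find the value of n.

11

Non-crossing partitions of [n] are counted by C_n. Since C_11 = 58786, the index is 11.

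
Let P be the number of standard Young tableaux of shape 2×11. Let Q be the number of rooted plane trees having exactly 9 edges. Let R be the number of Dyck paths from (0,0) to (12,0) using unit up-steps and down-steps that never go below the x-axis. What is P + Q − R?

Standard Young tableaux of shape 2×n are counted by C_n; here n = 11. So P = C_11 = 58786.
Rooted ordered trees with n edges are counted by C_n; here n = 9. So Q = C_9 = 4862.
A Dyck path with 6 up-steps and 6 down-steps has semilength 6, so there are C_6 of them. So R = C_6 = 132.
P + Q − R = 58786 + 4862 − 132 = 63516.

63516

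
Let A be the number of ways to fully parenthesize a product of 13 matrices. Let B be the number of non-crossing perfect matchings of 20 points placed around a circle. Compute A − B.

191216

Ways to associate a product of 13 factors correspond to binary trees on 13 leaves, so the count is C_12. So A = C_12 = 208012.
Pairing 20 circle points by 10 non-crossing chords gives C_10 matchings. So B = C_10 = 16796.
A − B = 208012 − 16796 = 191216.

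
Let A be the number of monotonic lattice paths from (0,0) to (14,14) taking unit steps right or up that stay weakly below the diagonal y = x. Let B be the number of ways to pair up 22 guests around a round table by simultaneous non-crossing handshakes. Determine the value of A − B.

2615654

Sub-diagonal monotone paths from (0,0) to (14,14) biject with Dyck paths of semilength 14, giving C_14. So A = C_14 = 2674440.
With 22 = 2·11 people, non-crossing handshake pairings are non-crossing perfect matchings on a circle, counted by C_11. So B = C_11 = 58786.
A − B = 2674440 − 58786 = 2615654.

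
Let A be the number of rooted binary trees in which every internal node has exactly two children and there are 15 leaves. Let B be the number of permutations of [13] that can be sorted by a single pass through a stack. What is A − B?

Full binary trees with 15 leaves have 15−1 = 14 internal nodes, so there are C_14 of them. So A = C_14 = 2674440.
By Knuth's characterisation, the stack-sortable permutations of length 13 are the 231-avoiders, numbering C_13. So B = C_13 = 742900.
A − B = 2674440 − 742900 = 1931540.

1931540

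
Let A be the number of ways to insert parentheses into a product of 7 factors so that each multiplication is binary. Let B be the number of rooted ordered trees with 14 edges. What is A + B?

2674572

Parenthesizations of m factors correspond to full binary trees with m leaves, counted by C_{m−1}; m = 7 gives C_6. So A = C_6 = 132.
Rooted ordered trees with n edges are counted by C_n; here n = 14. So B = C_14 = 2674440.
A + B = 132 + 2674440 = 2674572.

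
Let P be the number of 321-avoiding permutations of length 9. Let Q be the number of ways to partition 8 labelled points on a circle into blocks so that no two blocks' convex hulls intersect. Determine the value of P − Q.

Permutations of [n] avoiding any single length-3 pattern are counted by C_n; here n = 9. So P = C_9 = 4862.
The non-crossing partitions of [8] form a lattice of size C_8. So Q = C_8 = 1430.
P − Q = 4862 − 1430 = 3432.

3432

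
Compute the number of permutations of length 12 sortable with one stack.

Stack-sortable permutations are exactly the 231-avoiding ones, counted by C_n; here n = 12.
C_12 = C(24,12)/13 = 2704156/13 = 208012.

208012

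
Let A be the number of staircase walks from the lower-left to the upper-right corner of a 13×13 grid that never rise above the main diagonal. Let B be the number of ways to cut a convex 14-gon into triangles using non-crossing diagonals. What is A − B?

534888

Monotone paths in an n×n grid that stay weakly below the diagonal are counted by C_n; here n = 13. So A = C_13 = 742900.
A convex 14-gon is triangulated into 12 triangles, and the number of such triangulations is the Catalan number C_{14−2} = C_12. So B = C_12 = 208012.
A − B = 742900 − 208012 = 534888.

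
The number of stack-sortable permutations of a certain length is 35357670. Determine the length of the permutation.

Stack-sortable permutations of [n] are counted by C_n. Since C_16 = 35357670, the index is 16.

16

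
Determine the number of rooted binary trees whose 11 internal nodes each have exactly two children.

58786

Full binary trees with n internal nodes are counted by C_n; here n = 11.
C_11 = C_10 · 2(2·10+1)/(10+2) = 16796 · 42/12 = 58786.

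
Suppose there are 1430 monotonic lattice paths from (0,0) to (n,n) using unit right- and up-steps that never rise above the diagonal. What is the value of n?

8

Such diagonal-avoiding paths in an n×n grid are counted by C_n; 1430 = C_8.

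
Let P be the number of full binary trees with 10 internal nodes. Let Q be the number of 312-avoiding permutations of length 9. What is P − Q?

The number of full binary trees on 10 internal nodes is the Catalan number C_10. So P = C_10 = 16796.
For any fixed pattern of length 3, the pattern-avoiding permutations of [9] number C_9. So Q = C_9 = 4862.
P − Q = 16796 − 4862 = 11934.

11934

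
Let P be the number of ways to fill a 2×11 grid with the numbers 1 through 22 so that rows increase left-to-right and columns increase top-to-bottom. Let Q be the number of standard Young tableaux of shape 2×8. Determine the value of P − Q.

By the hook-length formula (or a Dyck-path bijection), SYT of shape 2×11 number C_11. So P = C_11 = 58786.
By the hook-length formula (or a Dyck-path bijection), SYT of shape 2×8 number C_8. So Q = C_8 = 1430.
P − Q = 58786 − 1430 = 57356.

57356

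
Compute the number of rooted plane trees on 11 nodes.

16796

Rooted ordered (plane) trees on m nodes have m−1 edges and are counted by C_{m−1}; m = 11 gives C_10.
C_10 = C(20,10)/11 = 184756/11 = 16796.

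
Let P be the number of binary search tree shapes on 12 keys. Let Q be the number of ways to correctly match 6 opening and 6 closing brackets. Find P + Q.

Binary trees (left/right distinguished) on n nodes are counted by C_n; here n = 12. So P = C_12 = 208012.
With 6 pairs the number of balanced bracket strings is the Catalan number C_6. So Q = C_6 = 132.
P + Q = 208012 + 132 = 208144.

208144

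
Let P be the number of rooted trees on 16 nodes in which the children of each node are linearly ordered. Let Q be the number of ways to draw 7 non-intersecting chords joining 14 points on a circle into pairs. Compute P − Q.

9694416

A rooted plane tree on 16 nodes has 15 edges, and such trees are counted by C_15. So P = C_15 = 9694845.
Pairing 14 circle points by 7 non-crossing chords gives C_7 matchings. So Q = C_7 = 429.
P − Q = 9694845 − 429 = 9694416.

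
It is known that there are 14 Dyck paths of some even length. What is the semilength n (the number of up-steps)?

4

Dyck paths of semilength n are counted by C_n. Since C_4 = 14, the index is 4.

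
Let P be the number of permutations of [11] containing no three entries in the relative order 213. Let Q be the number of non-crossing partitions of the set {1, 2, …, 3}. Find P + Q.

58791

Permutations of [n] avoiding any single length-3 pattern are counted by C_n; here n = 11. So P = C_11 = 58786.
The non-crossing partitions of [3] form a lattice of size C_3. So Q = C_3 = 5.
P + Q = 58786 + 5 = 58791.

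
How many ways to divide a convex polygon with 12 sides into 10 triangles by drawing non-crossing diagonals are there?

16796

A convex 12-gon is triangulated into 10 triangles, and the number of such triangulations is the Catalan number C_{12−2} = C_10.
C_10 = C_9 · 2(2·9+1)/(9+2) = 4862 · 38/11 = 16796.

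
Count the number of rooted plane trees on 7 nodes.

132

Rooted ordered (plane) trees on m nodes have m−1 edges and are counted by C_{m−1}; m = 7 gives C_6.
C_6 = C(12,6)/7 = 924/7 = 132.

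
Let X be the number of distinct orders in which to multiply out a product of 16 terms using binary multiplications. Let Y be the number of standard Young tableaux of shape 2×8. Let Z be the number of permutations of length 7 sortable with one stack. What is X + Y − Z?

Parenthesizations of m factors correspond to full binary trees with m leaves, counted by C_{m−1}; m = 16 gives C_15. So X = C_15 = 9694845.
Standard Young tableaux of shape 2×n are counted by C_n; here n = 8. So Y = C_8 = 1430.
Stack-sortable permutations are exactly the 231-avoiding ones, counted by C_n; here n = 7. So Z = C_7 = 429.
X + Y − Z = 9694845 + 1430 − 429 = 9695846.

9695846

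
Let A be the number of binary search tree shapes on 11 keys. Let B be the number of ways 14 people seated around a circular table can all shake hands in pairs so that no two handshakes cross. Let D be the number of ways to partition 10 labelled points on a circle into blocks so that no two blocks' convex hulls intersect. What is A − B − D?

There are C_n binary search tree shapes on n keys; with n = 11 that is C_11. So A = C_11 = 58786.
With 14 = 2·7 people, non-crossing handshake pairings are non-crossing perfect matchings on a circle, counted by C_7. So B = C_7 = 429.
Non-crossing partitions of an n-element set are counted by C_n; here n = 10. So D = C_10 = 16796.
A − B − D = 58786 − 429 − 16796 = 41561.

41561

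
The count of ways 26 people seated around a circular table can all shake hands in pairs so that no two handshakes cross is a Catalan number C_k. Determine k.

13

Non-crossing handshake pairings of 2n people are counted by C_n; 26 people gives n = 13.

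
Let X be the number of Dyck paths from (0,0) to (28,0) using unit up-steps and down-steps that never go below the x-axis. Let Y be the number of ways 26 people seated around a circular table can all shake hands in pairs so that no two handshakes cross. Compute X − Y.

Paths of 14 up- and 14 down-steps that never dip below the axis are Dyck paths; their count is C_14. So X = C_14 = 2674440.
Non-crossing handshake pairings of 2n people are counted by C_n; 26 people gives n = 13. So Y = C_13 = 742900.
X − Y = 2674440 − 742900 = 1931540.

1931540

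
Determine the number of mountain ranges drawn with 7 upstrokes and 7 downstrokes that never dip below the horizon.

Paths of 7 up- and 7 down-steps that never dip below the axis are Dyck paths; their count is C_7.
C_7 = 429.

429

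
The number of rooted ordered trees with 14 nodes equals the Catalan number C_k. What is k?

13

Rooted ordered (plane) trees on m nodes have m−1 edges and are counted by C_{m−1}; m = 14 gives C_13.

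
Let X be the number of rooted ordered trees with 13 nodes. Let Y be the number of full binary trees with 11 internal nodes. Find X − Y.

Rooted ordered (plane) trees on m nodes have m−1 edges and are counted by C_{m−1}; m = 13 gives C_12. So X = C_12 = 208012.
Full binary trees with n internal nodes are counted by C_n; here n = 11. So Y = C_11 = 58786.
X − Y = 208012 − 58786 = 149226.

149226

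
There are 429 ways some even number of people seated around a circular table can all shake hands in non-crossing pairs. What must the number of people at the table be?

14

Non-crossing handshake pairings of 2n people are counted by C_n. Since C_7 = 429, the index is 7.
So n = 7, and there are 2n = 14 people.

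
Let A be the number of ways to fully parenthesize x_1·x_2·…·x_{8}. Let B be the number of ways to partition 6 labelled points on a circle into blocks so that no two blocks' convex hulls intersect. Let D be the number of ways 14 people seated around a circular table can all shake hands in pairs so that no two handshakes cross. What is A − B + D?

Parenthesizations of m factors correspond to full binary trees with m leaves, counted by C_{m−1}; m = 8 gives C_7. So A = C_7 = 429.
Non-crossing partitions of an n-element set are counted by C_n; here n = 6. So B = C_6 = 132.
With 14 = 2·7 people, non-crossing handshake pairings are non-crossing perfect matchings on a circle, counted by C_7. So D = C_7 = 429.
A − B + D = 429 − 132 + 429 = 726.

726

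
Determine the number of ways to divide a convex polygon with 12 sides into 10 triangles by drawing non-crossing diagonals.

Triangulations of a convex m-gon are counted by C_{m−2}; with m = 12 this is C_10.
C_10 = 16796.

16796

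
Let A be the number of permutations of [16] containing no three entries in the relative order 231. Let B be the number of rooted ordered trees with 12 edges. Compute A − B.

Permutations of [n] avoiding any single length-3 pattern are counted by C_n; here n = 16. So A = C_16 = 35357670.
A rooted plane tree with 12 edges has 13 nodes, and the count is C_12. So B = C_12 = 208012.
A − B = 35357670 − 208012 = 35149658.

35149658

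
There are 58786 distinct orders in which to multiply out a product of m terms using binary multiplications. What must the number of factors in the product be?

12

Parenthesizations of m factors are counted by C_{m−1}. Since C_11 = 58786, the index is 11.
So the index is 11, and the number of factors is 11 + 1 = 12.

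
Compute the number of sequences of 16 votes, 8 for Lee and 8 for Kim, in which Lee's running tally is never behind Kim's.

1430

Reading a vote for the leader as '(' and for the other as ')' turns such a sequence into a balanced string of 8 pairs, so the count is C_8.
C_8 = C(16,8)/9 = 12870/9 = 1430.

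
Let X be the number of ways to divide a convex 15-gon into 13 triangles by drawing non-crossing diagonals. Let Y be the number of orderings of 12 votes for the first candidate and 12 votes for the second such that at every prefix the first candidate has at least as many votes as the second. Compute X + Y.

A convex 15-gon is triangulated into 13 triangles, and the number of such triangulations is the Catalan number C_{15−2} = C_13. So X = C_13 = 742900.
Reading a vote for the leader as '(' and for the other as ')' turns such a sequence into a balanced string of 12 pairs, so the count is C_12. So Y = C_12 = 208012.
X + Y = 742900 + 208012 = 950912.

950912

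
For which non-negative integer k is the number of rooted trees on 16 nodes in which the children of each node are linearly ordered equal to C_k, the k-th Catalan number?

15

A rooted plane tree on 16 nodes has 15 edges, and such trees are counted by C_15.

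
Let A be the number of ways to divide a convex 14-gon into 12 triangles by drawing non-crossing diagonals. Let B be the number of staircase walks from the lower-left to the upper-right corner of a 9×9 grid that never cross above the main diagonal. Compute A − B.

Triangulations of a convex m-gon are counted by C_{m−2}; with m = 14 this is C_12. So A = C_12 = 208012.
Sub-diagonal monotone paths from (0,0) to (9,9) biject with Dyck paths of semilength 9, giving C_9. So B = C_9 = 4862.
A − B = 208012 − 4862 = 203150.

203150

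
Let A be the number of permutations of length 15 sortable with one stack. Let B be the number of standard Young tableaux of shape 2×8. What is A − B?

9693415

By Knuth's characterisation, the stack-sortable permutations of length 15 are the 231-avoiders, numbering C_15. So A = C_15 = 9694845.
Standard Young tableaux of shape 2×n are counted by C_n; here n = 8. So B = C_8 = 1430.
A − B = 9694845 − 1430 = 9693415.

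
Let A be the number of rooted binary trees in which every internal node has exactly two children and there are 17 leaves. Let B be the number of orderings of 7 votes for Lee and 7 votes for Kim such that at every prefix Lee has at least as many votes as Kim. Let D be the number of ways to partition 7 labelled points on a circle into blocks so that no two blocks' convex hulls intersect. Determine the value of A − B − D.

Full binary trees with 17 leaves have 17−1 = 16 internal nodes, so there are C_16 of them. So A = C_16 = 35357670.
Reading a vote for the leader as '(' and for the other as ')' turns such a sequence into a balanced string of 7 pairs, so the count is C_7. So B = C_7 = 429.
The non-crossing partitions of [7] form a lattice of size C_7. So D = C_7 = 429.
A − B − D = 35357670 − 429 − 429 = 35356812.

35356812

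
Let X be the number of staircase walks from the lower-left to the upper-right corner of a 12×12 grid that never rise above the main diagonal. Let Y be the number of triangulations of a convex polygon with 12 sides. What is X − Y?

191216

Monotone paths in an n×n grid that stay weakly below the diagonal are counted by C_n; here n = 12. So X = C_12 = 208012.
The number of triangulations of a 12-gon is the Catalan number C_10 (index = sides − 2). So Y = C_10 = 16796.
X − Y = 208012 − 16796 = 191216.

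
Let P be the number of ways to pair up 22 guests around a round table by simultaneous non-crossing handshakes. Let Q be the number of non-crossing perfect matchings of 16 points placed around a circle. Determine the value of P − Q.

57356

Non-crossing handshake pairings of 2n people are counted by C_n; 22 people gives n = 11. So P = C_11 = 58786.
Pairing 16 circle points by 8 non-crossing chords gives C_8 matchings. So Q = C_8 = 1430.
P − Q = 58786 − 1430 = 57356.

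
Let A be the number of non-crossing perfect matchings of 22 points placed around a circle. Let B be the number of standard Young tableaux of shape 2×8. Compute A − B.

Pairing 22 circle points by 11 non-crossing chords gives C_11 matchings. So A = C_11 = 58786.
By the hook-length formula (or a Dyck-path bijection), SYT of shape 2×8 number C_8. So B = C_8 = 1430.
A − B = 58786 − 1430 = 57356.

57356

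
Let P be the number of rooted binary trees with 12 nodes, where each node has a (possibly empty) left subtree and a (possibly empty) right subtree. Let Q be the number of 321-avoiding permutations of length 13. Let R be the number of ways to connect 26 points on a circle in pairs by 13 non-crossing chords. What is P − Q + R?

Rooted binary trees with 12 nodes (each child slot possibly empty) number C_12. So P = C_12 = 208012.
Permutations of [n] avoiding any single length-3 pattern are counted by C_n; here n = 13. So Q = C_13 = 742900.
Pairing 26 circle points by 13 non-crossing chords gives C_13 matchings. So R = C_13 = 742900.
P − Q + R = 208012 − 742900 + 742900 = 208012.

208012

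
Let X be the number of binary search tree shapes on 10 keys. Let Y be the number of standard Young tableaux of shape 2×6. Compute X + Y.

Binary trees (left/right distinguished) on n nodes are counted by C_n; here n = 10. So X = C_10 = 16796.
Standard Young tableaux of shape 2×n are counted by C_n; here n = 6. So Y = C_6 = 132.
X + Y = 16796 + 132 = 16928.

16928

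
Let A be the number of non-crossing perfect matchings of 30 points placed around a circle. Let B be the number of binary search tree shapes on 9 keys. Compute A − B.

Non-crossing perfect matchings of 2n points on a circle are counted by C_n; with 30 points, n = 15. So A = C_15 = 9694845.
Rooted binary trees with 9 nodes (each child slot possibly empty) number C_9. So B = C_9 = 4862.
A − B = 9694845 − 4862 = 9689983.

9689983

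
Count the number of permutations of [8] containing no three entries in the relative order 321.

For any fixed pattern of length 3, the pattern-avoiding permutations of [8] number C_8.
C_8 = C_7 · 2(2·7+1)/(7+2) = 429 · 30/9 = 1430.

1430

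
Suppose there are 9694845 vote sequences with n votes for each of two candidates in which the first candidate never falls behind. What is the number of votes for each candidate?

Such ballot sequences with n votes each are counted by C_n, and C_15 = 9694845.

15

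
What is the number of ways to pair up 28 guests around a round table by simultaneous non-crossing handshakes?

Non-crossing handshake pairings of 2n people are counted by C_n; 28 people gives n = 14.
C_14 = C(28,14)/15 = 40116600/15 = 2674440.

2674440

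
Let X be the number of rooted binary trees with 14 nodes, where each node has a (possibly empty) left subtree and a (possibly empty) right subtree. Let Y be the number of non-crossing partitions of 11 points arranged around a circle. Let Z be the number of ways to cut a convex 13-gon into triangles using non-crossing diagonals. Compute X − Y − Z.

2556868

Rooted binary trees with 14 nodes (each child slot possibly empty) number C_14. So X = C_14 = 2674440.
Non-crossing partitions of an n-element set are counted by C_n; here n = 11. So Y = C_11 = 58786.
A convex 13-gon is triangulated into 11 triangles, and the number of such triangulations is the Catalan number C_{13−2} = C_11. So Z = C_11 = 58786.
X − Y − Z = 2674440 − 58786 − 58786 = 2556868.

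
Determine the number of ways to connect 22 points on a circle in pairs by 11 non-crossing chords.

Pairing 22 circle points by 11 non-crossing chords gives C_11 matchings.
C_11 = C(22,11)/12 = 705432/12 = 58786.

58786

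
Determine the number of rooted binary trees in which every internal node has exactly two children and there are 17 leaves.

35357670

Full binary trees with 17 leaves have 17−1 = 16 internal nodes, so there are C_16 of them.
C_16 = C(32,16)/17 = 601080390/17 = 35357670.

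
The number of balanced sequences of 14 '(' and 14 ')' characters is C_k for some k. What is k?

14

Balanced strings of n pairs of brackets are counted by C_n; here n = 14.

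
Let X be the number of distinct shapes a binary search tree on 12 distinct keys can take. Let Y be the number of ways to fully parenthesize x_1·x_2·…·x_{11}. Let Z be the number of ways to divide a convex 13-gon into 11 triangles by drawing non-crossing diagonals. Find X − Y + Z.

250002

There are C_n binary search tree shapes on n keys; with n = 12 that is C_12. So X = C_12 = 208012.
Ways to associate a product of 11 factors correspond to binary trees on 11 leaves, so the count is C_10. So Y = C_10 = 16796.
Triangulations of a convex m-gon are counted by C_{m−2}; with m = 13 this is C_11. So Z = C_11 = 58786.
X − Y + Z = 208012 − 16796 + 58786 = 250002.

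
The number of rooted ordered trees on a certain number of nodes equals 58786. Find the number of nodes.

12

Rooted ordered trees on m nodes are counted by C_{m−1}, and C_11 = 58786.
So the index is 11, and the number of nodes is 11 + 1 = 12.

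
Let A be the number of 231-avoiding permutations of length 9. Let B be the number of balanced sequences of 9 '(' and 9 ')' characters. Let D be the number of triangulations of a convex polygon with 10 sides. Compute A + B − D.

Permutations of [n] avoiding any single length-3 pattern are counted by C_n; here n = 9. So A = C_9 = 4862.
Balanced strings of n pairs of brackets are counted by C_n; here n = 9. So B = C_9 = 4862.
The number of triangulations of a 10-gon is the Catalan number C_8 (index = sides − 2). So D = C_8 = 1430.
A + B − D = 4862 + 4862 − 1430 = 8294.

8294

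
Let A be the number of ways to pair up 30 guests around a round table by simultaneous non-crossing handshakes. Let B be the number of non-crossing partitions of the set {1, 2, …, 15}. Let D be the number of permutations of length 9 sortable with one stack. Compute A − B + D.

4862

Non-crossing handshake pairings of 2n people are counted by C_n; 30 people gives n = 15. So A = C_15 = 9694845.
The non-crossing partitions of [15] form a lattice of size C_15. So B = C_15 = 9694845.
By Knuth's characterisation, the stack-sortable permutations of length 9 are the 231-avoiders, numbering C_9. So D = C_9 = 4862.
A − B + D = 9694845 − 9694845 + 4862 = 4862.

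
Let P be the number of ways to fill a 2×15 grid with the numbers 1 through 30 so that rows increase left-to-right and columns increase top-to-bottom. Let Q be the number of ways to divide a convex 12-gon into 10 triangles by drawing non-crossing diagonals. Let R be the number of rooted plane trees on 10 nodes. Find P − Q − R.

9673187

By the hook-length formula (or a Dyck-path bijection), SYT of shape 2×15 number C_15. So P = C_15 = 9694845.
Triangulations of a convex m-gon are counted by C_{m−2}; with m = 12 this is C_10. So Q = C_10 = 16796.
A rooted plane tree on 10 nodes has 9 edges, and such trees are counted by C_9. So R = C_9 = 4862.
P − Q − R = 9694845 − 16796 − 4862 = 9673187.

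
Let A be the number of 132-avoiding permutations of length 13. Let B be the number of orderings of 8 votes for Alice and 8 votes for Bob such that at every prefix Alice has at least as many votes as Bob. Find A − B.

741470

Permutations of [n] avoiding any single length-3 pattern are counted by C_n; here n = 13. So A = C_13 = 742900.
Ballot sequences with n votes each where one side never trails are Dyck words, counted by C_n; here n = 8. So B = C_8 = 1430.
A − B = 742900 − 1430 = 741470.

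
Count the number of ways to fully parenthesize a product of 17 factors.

35357670

Bracketing 17 factors into binary products is counted by C_{17−1} = C_16.
C_16 = C_15 · 2(2·15+1)/(15+2) = 9694845 · 62/17 = 35357670.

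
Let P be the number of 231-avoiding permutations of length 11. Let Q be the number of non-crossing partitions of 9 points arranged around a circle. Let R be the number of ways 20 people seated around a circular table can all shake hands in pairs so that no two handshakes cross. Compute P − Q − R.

Permutations of [n] avoiding any single length-3 pattern are counted by C_n; here n = 11. So P = C_11 = 58786.
The non-crossing partitions of [9] form a lattice of size C_9. So Q = C_9 = 4862.
Non-crossing handshake pairings of 2n people are counted by C_n; 20 people gives n = 10. So R = C_10 = 16796.
P − Q − R = 58786 − 4862 − 16796 = 37128.

37128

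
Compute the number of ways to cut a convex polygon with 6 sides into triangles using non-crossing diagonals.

14

The number of triangulations of a 6-gon is the Catalan number C_4 (index = sides − 2).
C_4 = C(8,4)/5 = 70/5 = 14.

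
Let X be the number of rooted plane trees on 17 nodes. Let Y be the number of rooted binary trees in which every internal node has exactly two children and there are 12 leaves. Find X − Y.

A rooted plane tree on 17 nodes has 16 edges, and such trees are counted by C_16. So X = C_16 = 35357670.
A full binary tree with L leaves has L−1 internal nodes and is counted by C_{L−1}; L = 12 gives C_11. So Y = C_11 = 58786.
X − Y = 35357670 − 58786 = 35298884.

35298884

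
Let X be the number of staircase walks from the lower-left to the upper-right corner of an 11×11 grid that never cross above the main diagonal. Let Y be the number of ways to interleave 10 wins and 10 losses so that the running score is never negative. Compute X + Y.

75582

Monotone paths in an n×n grid that stay weakly below the diagonal are counted by C_n; here n = 11. So X = C_11 = 58786.
Ballot sequences with n votes each where one side never trails are Dyck words, counted by C_n; here n = 10. So Y = C_10 = 16796.
X + Y = 58786 + 16796 = 75582.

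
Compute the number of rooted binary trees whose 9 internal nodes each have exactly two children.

The number of full binary trees on 9 internal nodes is the Catalan number C_9.
C_9 = 4862.

4862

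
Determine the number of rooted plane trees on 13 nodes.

208012

Rooted ordered (plane) trees on m nodes have m−1 edges and are counted by C_{m−1}; m = 13 gives C_12.
C_12 = C(24,12)/13 = 2704156/13 = 208012.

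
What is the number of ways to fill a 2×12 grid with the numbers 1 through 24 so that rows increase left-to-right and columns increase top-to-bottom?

By the hook-length formula (or a Dyck-path bijection), SYT of shape 2×12 number C_12.
C_12 = C_11 · 2(2·11+1)/(11+2) = 58786 · 46/13 = 208012.

208012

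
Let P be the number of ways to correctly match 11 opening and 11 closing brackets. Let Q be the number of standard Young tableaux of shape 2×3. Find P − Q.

58781

With 11 pairs the number of balanced bracket strings is the Catalan number C_11. So P = C_11 = 58786.
By the hook-length formula (or a Dyck-path bijection), SYT of shape 2×3 number C_3. So Q = C_3 = 5.
P − Q = 58786 − 5 = 58781.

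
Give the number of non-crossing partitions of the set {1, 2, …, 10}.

The non-crossing partitions of [10] form a lattice of size C_10.
C_10 = C_9 · 2(2·9+1)/(9+2) = 4862 · 38/11 = 16796.

16796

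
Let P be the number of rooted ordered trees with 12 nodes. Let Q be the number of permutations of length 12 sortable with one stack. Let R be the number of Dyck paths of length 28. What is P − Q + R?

2525214

Rooted ordered (plane) trees on m nodes have m−1 edges and are counted by C_{m−1}; m = 12 gives C_11. So P = C_11 = 58786.
Stack-sortable permutations are exactly the 231-avoiding ones, counted by C_n; here n = 12. So Q = C_12 = 208012.
Dyck paths of semilength n (length 2n) are counted by C_n; here n = 14. So R = C_14 = 2674440.
P − Q + R = 58786 − 208012 + 2674440 = 2525214.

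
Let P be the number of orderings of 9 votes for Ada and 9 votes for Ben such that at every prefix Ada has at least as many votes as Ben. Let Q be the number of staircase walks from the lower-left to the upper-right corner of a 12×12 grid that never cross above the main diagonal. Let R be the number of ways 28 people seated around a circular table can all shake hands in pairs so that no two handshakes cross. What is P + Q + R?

2887314

Ballot sequences with n votes each where one side never trails are Dyck words, counted by C_n; here n = 9. So P = C_9 = 4862.
Sub-diagonal monotone paths from (0,0) to (12,12) biject with Dyck paths of semilength 12, giving C_12. So Q = C_12 = 208012.
With 28 = 2·14 people, non-crossing handshake pairings are non-crossing perfect matchings on a circle, counted by C_14. So R = C_14 = 2674440.
P + Q + R = 4862 + 208012 + 2674440 = 2887314.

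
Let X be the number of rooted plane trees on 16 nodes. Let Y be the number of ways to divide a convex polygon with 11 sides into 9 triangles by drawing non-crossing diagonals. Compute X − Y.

9689983

A rooted plane tree on 16 nodes has 15 edges, and such trees are counted by C_15. So X = C_15 = 9694845.
The number of triangulations of an 11-gon is the Catalan number C_9 (index = sides − 2). So Y = C_9 = 4862.
X − Y = 9694845 − 4862 = 9689983.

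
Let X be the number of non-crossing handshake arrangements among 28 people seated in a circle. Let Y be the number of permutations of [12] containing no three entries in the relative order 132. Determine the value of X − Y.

With 28 = 2·14 people, non-crossing handshake pairings are non-crossing perfect matchings on a circle, counted by C_14. So X = C_14 = 2674440.
Permutations of [n] avoiding any single length-3 pattern are counted by C_n; here n = 12. So Y = C_12 = 208012.
X − Y = 2674440 − 208012 = 2466428.

2466428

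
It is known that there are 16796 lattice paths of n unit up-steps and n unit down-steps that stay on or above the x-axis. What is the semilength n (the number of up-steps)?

Dyck paths of semilength n are counted by C_n. The Catalan number equal to 16796 is C_10.

10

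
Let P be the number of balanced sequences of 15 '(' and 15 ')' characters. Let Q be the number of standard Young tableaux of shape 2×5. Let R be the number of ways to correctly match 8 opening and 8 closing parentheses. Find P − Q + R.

With 15 pairs the number of balanced bracket strings is the Catalan number C_15. So P = C_15 = 9694845.
Standard Young tableaux of shape 2×n are counted by C_n; here n = 5. So Q = C_5 = 42.
With 8 pairs the number of balanced bracket strings is the Catalan number C_8. So R = C_8 = 1430.
P − Q + R = 9694845 − 42 + 1430 = 9696233.

9696233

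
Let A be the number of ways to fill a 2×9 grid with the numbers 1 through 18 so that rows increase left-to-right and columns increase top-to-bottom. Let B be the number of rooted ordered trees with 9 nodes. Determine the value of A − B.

3432

By the hook-length formula (or a Dyck-path bijection), SYT of shape 2×9 number C_9. So A = C_9 = 4862.
Rooted ordered (plane) trees on m nodes have m−1 edges and are counted by C_{m−1}; m = 9 gives C_8. So B = C_8 = 1430.
A − B = 4862 − 1430 = 3432.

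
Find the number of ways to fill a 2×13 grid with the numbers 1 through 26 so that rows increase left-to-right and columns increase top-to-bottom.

By the hook-length formula (or a Dyck-path bijection), SYT of shape 2×13 number C_13.
C_13 = C_12 · 2(2·12+1)/(12+2) = 208012 · 50/14 = 742900.

742900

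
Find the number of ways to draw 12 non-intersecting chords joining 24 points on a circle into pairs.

208012

Non-crossing perfect matchings of 2n points on a circle are counted by C_n; with 24 points, n = 12.
C_12 = C_11 · 2(2·11+1)/(11+2) = 58786 · 46/13 = 208012.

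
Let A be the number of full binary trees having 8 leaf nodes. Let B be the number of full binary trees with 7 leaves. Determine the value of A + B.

Full binary trees with 8 leaves have 8−1 = 7 internal nodes, so there are C_7 of them. So A = C_7 = 429.
Full binary trees with 7 leaves have 7−1 = 6 internal nodes, so there are C_6 of them. So B = C_6 = 132.
A + B = 429 + 132 = 561.

561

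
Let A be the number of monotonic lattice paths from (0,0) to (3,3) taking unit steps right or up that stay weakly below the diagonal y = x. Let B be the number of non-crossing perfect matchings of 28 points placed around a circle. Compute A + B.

Monotone paths in an n×n grid that stay weakly below the diagonal are counted by C_n; here n = 3. So A = C_3 = 5.
Non-crossing perfect matchings of 2n points on a circle are counted by C_n; with 28 points, n = 14. So B = C_14 = 2674440.
A + B = 5 + 2674440 = 2674445.

2674445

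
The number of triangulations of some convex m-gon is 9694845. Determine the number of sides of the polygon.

17

Triangulations of a convex m-gon are counted by C_{m−2}. Since C_15 = 9694845, the index is 15.
So m − 2 = 15, giving m = 17 sides.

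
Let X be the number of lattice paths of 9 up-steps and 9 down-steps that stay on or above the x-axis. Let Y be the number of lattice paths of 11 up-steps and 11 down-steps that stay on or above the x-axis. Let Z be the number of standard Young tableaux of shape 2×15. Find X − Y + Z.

A Dyck path with 9 up-steps and 9 down-steps has semilength 9, so there are C_9 of them. So X = C_9 = 4862.
Dyck paths of semilength n (length 2n) are counted by C_n; here n = 11. So Y = C_11 = 58786.
By the hook-length formula (or a Dyck-path bijection), SYT of shape 2×15 number C_15. So Z = C_15 = 9694845.
X − Y + Z = 4862 − 58786 + 9694845 = 9640921.

9640921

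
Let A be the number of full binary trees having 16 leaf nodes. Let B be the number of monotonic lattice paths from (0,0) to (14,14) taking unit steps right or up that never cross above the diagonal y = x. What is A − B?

A full binary tree with L leaves has L−1 internal nodes and is counted by C_{L−1}; L = 16 gives C_15. So A = C_15 = 9694845.
Monotone paths in an n×n grid that stay weakly below the diagonal are counted by C_n; here n = 14. So B = C_14 = 2674440.
A − B = 9694845 − 2674440 = 7020405.

7020405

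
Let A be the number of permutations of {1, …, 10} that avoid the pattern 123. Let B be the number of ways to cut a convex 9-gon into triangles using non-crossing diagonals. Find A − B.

16367

For any fixed pattern of length 3, the pattern-avoiding permutations of [10] number C_10. So A = C_10 = 16796.
A convex 9-gon is triangulated into 7 triangles, and the number of such triangulations is the Catalan number C_{9−2} = C_7. So B = C_7 = 429.
A − B = 16796 − 429 = 16367.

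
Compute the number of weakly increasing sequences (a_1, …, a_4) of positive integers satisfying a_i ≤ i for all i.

Weakly increasing sequences with a_i ≤ i biject with Dyck paths of semilength 4, so there are C_4.
C_4 = 14.

14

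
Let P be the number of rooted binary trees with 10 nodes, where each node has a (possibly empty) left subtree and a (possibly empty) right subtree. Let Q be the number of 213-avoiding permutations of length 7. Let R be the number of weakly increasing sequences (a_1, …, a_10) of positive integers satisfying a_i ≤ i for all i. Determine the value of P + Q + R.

34021

Rooted binary trees with 10 nodes (each child slot possibly empty) number C_10. So P = C_10 = 16796.
Permutations of [n] avoiding any single length-3 pattern are counted by C_n; here n = 7. So Q = C_7 = 429.
Weakly increasing sequences with a_i ≤ i biject with Dyck paths of semilength 10, so there are C_10. So R = C_10 = 16796.
P + Q + R = 16796 + 429 + 16796 = 34021.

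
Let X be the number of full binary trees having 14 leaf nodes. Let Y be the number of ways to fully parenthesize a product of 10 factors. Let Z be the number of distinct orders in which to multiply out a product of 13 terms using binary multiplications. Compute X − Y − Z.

530026

Full binary trees with 14 leaves have 14−1 = 13 internal nodes, so there are C_13 of them. So X = C_13 = 742900.
Bracketing 10 factors into binary products is counted by C_{10−1} = C_9. So Y = C_9 = 4862.
Bracketing 13 factors into binary products is counted by C_{13−1} = C_12. So Z = C_12 = 208012.
X − Y − Z = 742900 − 4862 − 208012 = 530026.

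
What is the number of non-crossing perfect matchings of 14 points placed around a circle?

429

Non-crossing perfect matchings of 2n points on a circle are counted by C_n; with 14 points, n = 7.
C_7 = 429.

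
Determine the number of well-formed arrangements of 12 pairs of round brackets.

208012

Balanced strings of n pairs of brackets are counted by C_n; here n = 12.
C_12 = 208012.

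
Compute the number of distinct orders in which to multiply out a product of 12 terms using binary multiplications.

Ways to associate a product of 12 factors correspond to binary trees on 12 leaves, so the count is C_11.
C_11 = C_10 · 2(2·10+1)/(10+2) = 16796 · 42/12 = 58786.

58786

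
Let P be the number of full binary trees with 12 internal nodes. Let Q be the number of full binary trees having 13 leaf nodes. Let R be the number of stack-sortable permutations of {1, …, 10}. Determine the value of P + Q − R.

Full binary trees with n internal nodes are counted by C_n; here n = 12. So P = C_12 = 208012.
Full binary trees with 13 leaves have 13−1 = 12 internal nodes, so there are C_12 of them. So Q = C_12 = 208012.
Stack-sortable permutations are exactly the 231-avoiding ones, counted by C_n; here n = 10. So R = C_10 = 16796.
P + Q − R = 208012 + 208012 − 16796 = 399228.

399228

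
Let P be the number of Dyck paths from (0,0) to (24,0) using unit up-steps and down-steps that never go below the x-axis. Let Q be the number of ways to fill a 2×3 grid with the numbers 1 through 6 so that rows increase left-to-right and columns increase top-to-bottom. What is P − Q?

Paths of 12 up- and 12 down-steps that never dip below the axis are Dyck paths; their count is C_12. So P = C_12 = 208012.
By the hook-length formula (or a Dyck-path bijection), SYT of shape 2×3 number C_3. So Q = C_3 = 5.
P − Q = 208012 − 5 = 208007.

208007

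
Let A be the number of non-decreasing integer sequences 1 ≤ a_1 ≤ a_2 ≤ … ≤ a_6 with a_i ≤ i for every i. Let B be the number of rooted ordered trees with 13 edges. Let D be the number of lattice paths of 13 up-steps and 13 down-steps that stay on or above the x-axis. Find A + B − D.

132

Such sub-staircase sequences of length n are counted by C_n; here n = 6. So A = C_6 = 132.
A rooted plane tree with 13 edges has 14 nodes, and the count is C_13. So B = C_13 = 742900.
A Dyck path with 13 up-steps and 13 down-steps has semilength 13, so there are C_13 of them. So D = C_13 = 742900.
A + B − D = 132 + 742900 − 742900 = 132.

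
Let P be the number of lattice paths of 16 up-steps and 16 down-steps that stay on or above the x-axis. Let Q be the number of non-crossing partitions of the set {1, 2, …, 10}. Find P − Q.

Dyck paths of semilength n (length 2n) are counted by C_n; here n = 16. So P = C_16 = 35357670.
Non-crossing partitions of an n-element set are counted by C_n; here n = 10. So Q = C_10 = 16796.
P − Q = 35357670 − 16796 = 35340874.

35340874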